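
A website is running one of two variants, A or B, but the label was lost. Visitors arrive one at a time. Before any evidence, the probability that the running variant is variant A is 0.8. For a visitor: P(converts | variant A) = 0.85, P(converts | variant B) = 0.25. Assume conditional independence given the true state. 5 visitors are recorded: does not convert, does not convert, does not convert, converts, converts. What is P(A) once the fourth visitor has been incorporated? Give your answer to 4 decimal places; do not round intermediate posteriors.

0.0981

Apply Bayes' rule sequentially, carrying P(A) forward.
After 'does not convert': P(A) = 0.15·0.8000 / (0.15·0.8000 + 0.75·0.2000) ≈ 0.4444
After 'does not convert': P(A) = 0.15·0.4444 / (0.15·0.4444 + 0.75·0.5556) ≈ 0.1379
After 'does not convert': P(A) = 0.15·0.1379 / (0.15·0.1379 + 0.75·0.8621) ≈ 0.0310
After 'converts': P(A) = 0.85·0.0310 / (0.85·0.0310 + 0.25·0.9690) ≈ 0.0981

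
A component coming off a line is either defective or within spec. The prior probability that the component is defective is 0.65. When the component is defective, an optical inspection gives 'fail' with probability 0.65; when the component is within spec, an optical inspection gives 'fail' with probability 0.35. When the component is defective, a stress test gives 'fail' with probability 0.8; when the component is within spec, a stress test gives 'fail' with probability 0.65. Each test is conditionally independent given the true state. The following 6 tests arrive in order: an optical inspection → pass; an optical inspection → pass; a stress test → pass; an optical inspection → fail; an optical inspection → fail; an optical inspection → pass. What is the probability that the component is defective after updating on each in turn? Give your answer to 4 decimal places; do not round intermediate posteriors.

Each posterior becomes the prior for the next update.
After an optical inspection='pass': P(defective) = 0.35·0.6500 / (0.35·0.6500 + 0.65·0.3500) ≈ 0.5000
After an optical inspection='pass': P(defective) = 0.35·0.5000 / (0.35·0.5000 + 0.65·0.5000) ≈ 0.3500
After a stress test='pass': P(defective) = 0.2·0.3500 / (0.2·0.3500 + 0.35·0.6500) ≈ 0.2353
After an optical inspection='fail': P(defective) = 0.65·0.2353 / (0.65·0.2353 + 0.35·0.7647) ≈ 0.3636
After an optical inspection='fail': P(defective) = 0.65·0.3636 / (0.65·0.3636 + 0.35·0.6364) ≈ 0.5149
After an optical inspection='pass': P(defective) = 0.35·0.5149 / (0.35·0.5149 + 0.65·0.4851) ≈ 0.3636

0.3636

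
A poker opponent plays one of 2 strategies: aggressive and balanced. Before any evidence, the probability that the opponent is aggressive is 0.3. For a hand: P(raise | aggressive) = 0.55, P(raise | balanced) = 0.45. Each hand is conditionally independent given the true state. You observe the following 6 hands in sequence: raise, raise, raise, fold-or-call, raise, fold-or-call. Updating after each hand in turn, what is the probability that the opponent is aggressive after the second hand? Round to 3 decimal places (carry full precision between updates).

0.390

After 'raise': P(aggressive) = 0.55·0.3000 / (0.55·0.3000 + 0.45·0.7000) ≈ 0.3438
After 'raise': P(aggressive) = 0.55·0.3438 / (0.55·0.3438 + 0.45·0.6562) ≈ 0.3903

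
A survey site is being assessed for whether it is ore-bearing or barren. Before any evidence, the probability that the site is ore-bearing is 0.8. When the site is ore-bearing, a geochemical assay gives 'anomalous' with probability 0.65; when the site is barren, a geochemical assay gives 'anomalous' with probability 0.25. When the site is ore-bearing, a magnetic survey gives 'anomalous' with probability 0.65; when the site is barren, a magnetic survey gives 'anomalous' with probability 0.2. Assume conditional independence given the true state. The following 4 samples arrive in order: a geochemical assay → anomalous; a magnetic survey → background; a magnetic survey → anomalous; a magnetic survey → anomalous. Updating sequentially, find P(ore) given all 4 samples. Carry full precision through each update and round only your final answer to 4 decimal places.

0.9796

After a geochemical assay='anomalous': P(ore) = 0.65·0.8000 / (0.65·0.8000 + 0.25·0.2000) ≈ 0.9123
After a magnetic survey='background': P(ore) = 0.35·0.9123 / (0.35·0.9123 + 0.8·0.0877) ≈ 0.8198
After a magnetic survey='anomalous': P(ore) = 0.65·0.8198 / (0.65·0.8198 + 0.2·0.1802) ≈ 0.9367
After a magnetic survey='anomalous': P(ore) = 0.65·0.9367 / (0.65·0.9367 + 0.2·0.0633) ≈ 0.9796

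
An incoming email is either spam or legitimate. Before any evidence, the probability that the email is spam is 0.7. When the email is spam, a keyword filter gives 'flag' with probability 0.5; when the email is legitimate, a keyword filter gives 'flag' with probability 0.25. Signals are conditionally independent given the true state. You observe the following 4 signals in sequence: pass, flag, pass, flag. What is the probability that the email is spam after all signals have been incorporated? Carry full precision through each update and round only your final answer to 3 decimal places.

After 'pass': P(spam) = 0.5·0.7000 / (0.5·0.7000 + 0.75·0.3000) ≈ 0.6087
After 'flag': P(spam) = 0.5·0.6087 / (0.5·0.6087 + 0.25·0.3913) ≈ 0.7568
After 'pass': P(spam) = 0.5·0.7568 / (0.5·0.7568 + 0.75·0.2432) ≈ 0.6747
After 'flag': P(spam) = 0.5·0.6747 / (0.5·0.6747 + 0.25·0.3253) ≈ 0.8058

0.806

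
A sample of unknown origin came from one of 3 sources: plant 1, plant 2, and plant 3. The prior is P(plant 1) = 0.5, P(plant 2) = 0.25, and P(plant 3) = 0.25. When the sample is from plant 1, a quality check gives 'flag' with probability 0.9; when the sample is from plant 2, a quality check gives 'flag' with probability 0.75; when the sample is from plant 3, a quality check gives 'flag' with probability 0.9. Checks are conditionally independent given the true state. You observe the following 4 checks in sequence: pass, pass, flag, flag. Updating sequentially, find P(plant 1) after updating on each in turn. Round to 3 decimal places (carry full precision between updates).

0.272

After 'pass': normaliser = 0.1·0.5000 + 0.25·0.2500 + 0.1·0.2500; P(plant 1) ≈ 0.3636, P(plant 2) ≈ 0.4545, P(plant 3) ≈ 0.1818
After 'pass': normaliser = 0.1·0.3636 + 0.25·0.4545 + 0.1·0.1818; P(plant 1) ≈ 0.2162, P(plant 2) ≈ 0.6757, P(plant 3) ≈ 0.1081
After 'flag': normaliser = 0.9·0.2162 + 0.75·0.6757 + 0.9·0.1081; P(plant 1) ≈ 0.2437, P(plant 2) ≈ 0.6345, P(plant 3) ≈ 0.1218
After 'flag': normaliser = 0.9·0.2437 + 0.75·0.6345 + 0.9·0.1218; P(plant 1) ≈ 0.2725, P(plant 2) ≈ 0.5913, P(plant 3) ≈ 0.1362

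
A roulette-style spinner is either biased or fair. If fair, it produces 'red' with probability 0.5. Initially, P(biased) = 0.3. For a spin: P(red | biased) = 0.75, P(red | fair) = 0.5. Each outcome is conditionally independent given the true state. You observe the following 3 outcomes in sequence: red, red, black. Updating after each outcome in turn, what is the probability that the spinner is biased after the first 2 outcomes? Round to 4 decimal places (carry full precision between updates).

0.4909

After 'red': P(biased) = 0.75·0.3000 / (0.75·0.3000 + 0.5·0.7000) ≈ 0.3913
After 'red': P(biased) = 0.75·0.3913 / (0.75·0.3913 + 0.5·0.6087) ≈ 0.4909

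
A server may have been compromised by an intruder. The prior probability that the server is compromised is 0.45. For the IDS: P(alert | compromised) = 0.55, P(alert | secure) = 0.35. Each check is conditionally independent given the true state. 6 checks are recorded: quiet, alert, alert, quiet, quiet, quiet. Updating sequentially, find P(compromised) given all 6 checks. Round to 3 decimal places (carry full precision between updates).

After 'quiet': P(compromised) = 0.45·0.4500 / (0.45·0.4500 + 0.65·0.5500) ≈ 0.3616
After 'alert': P(compromised) = 0.55·0.3616 / (0.55·0.3616 + 0.35·0.6384) ≈ 0.4709
After 'alert': P(compromised) = 0.55·0.4709 / (0.55·0.4709 + 0.35·0.5291) ≈ 0.5831
After 'quiet': P(compromised) = 0.45·0.5831 / (0.45·0.5831 + 0.65·0.4169) ≈ 0.4920
After 'quiet': P(compromised) = 0.45·0.4920 / (0.45·0.4920 + 0.65·0.5080) ≈ 0.4013
After 'quiet': P(compromised) = 0.45·0.4013 / (0.45·0.4013 + 0.65·0.5987) ≈ 0.3170

0.317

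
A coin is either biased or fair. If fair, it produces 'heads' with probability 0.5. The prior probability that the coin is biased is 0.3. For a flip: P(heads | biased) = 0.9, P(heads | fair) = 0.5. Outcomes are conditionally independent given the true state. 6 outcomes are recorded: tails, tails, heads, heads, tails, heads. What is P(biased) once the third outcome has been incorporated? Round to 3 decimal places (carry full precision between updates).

0.030

Each posterior becomes the prior for the next update.
After 'tails': P(biased) = 0.1·0.3000 / (0.1·0.3000 + 0.5·0.7000) ≈ 0.0789
After 'tails': P(biased) = 0.1·0.0789 / (0.1·0.0789 + 0.5·0.9211) ≈ 0.0169
After 'heads': P(biased) = 0.9·0.0169 / (0.9·0.0169 + 0.5·0.9831) ≈ 0.0299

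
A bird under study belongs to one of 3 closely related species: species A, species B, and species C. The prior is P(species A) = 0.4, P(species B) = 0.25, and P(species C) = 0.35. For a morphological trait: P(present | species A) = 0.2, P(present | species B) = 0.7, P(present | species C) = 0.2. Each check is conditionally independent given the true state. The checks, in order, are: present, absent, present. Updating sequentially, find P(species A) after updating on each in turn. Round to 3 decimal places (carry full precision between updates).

Each posterior becomes the prior for the next update.
After 'present': normaliser = 0.2·0.4000 + 0.7·0.2500 + 0.2·0.3500; P(species A) ≈ 0.2462, P(species B) ≈ 0.5385, P(species C) ≈ 0.2154
After 'absent': normaliser = 0.8·0.2462 + 0.3·0.5385 + 0.8·0.2154; P(species A) ≈ 0.3710, P(species B) ≈ 0.3043, P(species C) ≈ 0.3246
After 'present': normaliser = 0.2·0.3710 + 0.7·0.3043 + 0.2·0.3246; P(species A) ≈ 0.2107, P(species B) ≈ 0.6049, P(species C) ≈ 0.1844

0.211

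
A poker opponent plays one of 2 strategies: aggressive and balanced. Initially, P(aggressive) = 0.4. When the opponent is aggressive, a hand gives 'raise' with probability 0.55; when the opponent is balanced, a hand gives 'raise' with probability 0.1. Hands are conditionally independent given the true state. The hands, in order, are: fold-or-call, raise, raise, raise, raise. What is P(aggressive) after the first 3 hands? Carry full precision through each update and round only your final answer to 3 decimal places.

0.910

After 'fold-or-call': P(aggressive) = 0.45·0.4000 / (0.45·0.4000 + 0.9·0.6000) ≈ 0.2500
After 'raise': P(aggressive) = 0.55·0.2500 / (0.55·0.2500 + 0.1·0.7500) ≈ 0.6471
After 'raise': P(aggressive) = 0.55·0.6471 / (0.55·0.6471 + 0.1·0.3529) ≈ 0.9098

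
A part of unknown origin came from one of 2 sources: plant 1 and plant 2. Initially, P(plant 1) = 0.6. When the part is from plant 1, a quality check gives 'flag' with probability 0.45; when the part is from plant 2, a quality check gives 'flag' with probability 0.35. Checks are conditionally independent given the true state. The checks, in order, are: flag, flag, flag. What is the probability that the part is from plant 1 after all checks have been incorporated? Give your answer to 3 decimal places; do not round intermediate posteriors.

0.761

After 'flag': P(plant 1) = 0.45·0.6000 / (0.45·0.6000 + 0.35·0.4000) ≈ 0.6585
After 'flag': P(plant 1) = 0.45·0.6585 / (0.45·0.6585 + 0.35·0.3415) ≈ 0.7126
After 'flag': P(plant 1) = 0.45·0.7126 / (0.45·0.7126 + 0.35·0.2874) ≈ 0.7612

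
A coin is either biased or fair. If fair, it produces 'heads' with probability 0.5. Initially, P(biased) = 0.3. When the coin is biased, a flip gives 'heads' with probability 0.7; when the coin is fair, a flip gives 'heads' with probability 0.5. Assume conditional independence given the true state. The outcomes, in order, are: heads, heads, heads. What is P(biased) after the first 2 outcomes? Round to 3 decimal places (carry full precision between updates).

0.457

After 'heads': P(biased) = 0.7·0.3000 / (0.7·0.3000 + 0.5·0.7000) ≈ 0.3750
After 'heads': P(biased) = 0.7·0.3750 / (0.7·0.3750 + 0.5·0.6250) ≈ 0.4565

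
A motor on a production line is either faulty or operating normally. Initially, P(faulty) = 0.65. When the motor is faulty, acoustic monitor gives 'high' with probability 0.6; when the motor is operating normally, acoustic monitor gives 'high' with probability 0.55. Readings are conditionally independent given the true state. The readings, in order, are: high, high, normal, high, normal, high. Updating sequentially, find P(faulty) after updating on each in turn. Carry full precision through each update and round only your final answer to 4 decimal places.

0.6751

After 'high': P(faulty) = 0.6·0.6500 / (0.6·0.6500 + 0.55·0.3500) ≈ 0.6695
After 'high': P(faulty) = 0.6·0.6695 / (0.6·0.6695 + 0.55·0.3305) ≈ 0.6885
After 'normal': P(faulty) = 0.4·0.6885 / (0.4·0.6885 + 0.45·0.3115) ≈ 0.6627
After 'high': P(faulty) = 0.6·0.6627 / (0.6·0.6627 + 0.55·0.3373) ≈ 0.6819
After 'normal': P(faulty) = 0.4·0.6819 / (0.4·0.6819 + 0.45·0.3181) ≈ 0.6558
After 'high': P(faulty) = 0.6·0.6558 / (0.6·0.6558 + 0.55·0.3442) ≈ 0.6751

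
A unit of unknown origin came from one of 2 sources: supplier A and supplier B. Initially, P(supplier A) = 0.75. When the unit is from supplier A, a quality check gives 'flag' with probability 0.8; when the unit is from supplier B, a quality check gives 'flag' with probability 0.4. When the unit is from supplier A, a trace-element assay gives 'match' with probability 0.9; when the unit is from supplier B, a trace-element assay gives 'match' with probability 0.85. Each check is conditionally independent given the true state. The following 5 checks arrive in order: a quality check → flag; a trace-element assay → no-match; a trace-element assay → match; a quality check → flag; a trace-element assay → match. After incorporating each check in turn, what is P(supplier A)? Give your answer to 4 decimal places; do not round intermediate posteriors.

0.8997

After a quality check='flag': P(supplier A) = 0.8·0.7500 / (0.8·0.7500 + 0.4·0.2500) ≈ 0.8571
After a trace-element assay='no-match': P(supplier A) = 0.1·0.8571 / (0.1·0.8571 + 0.15·0.1429) ≈ 0.8000
After a trace-element assay='match': P(supplier A) = 0.9·0.8000 / (0.9·0.8000 + 0.85·0.2000) ≈ 0.8090
After a quality check='flag': P(supplier A) = 0.8·0.8090 / (0.8·0.8090 + 0.4·0.1910) ≈ 0.8944
After a trace-element assay='match': P(supplier A) = 0.9·0.8944 / (0.9·0.8944 + 0.85·0.1056) ≈ 0.8997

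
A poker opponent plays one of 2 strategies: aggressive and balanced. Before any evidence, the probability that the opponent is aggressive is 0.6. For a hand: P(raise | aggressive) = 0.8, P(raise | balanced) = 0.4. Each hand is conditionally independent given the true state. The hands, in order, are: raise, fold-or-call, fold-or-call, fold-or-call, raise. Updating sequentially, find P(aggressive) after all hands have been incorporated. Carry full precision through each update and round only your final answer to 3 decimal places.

Each posterior becomes the prior for the next update.
After 'raise': P(aggressive) = 0.8·0.6000 / (0.8·0.6000 + 0.4·0.4000) ≈ 0.7500
After 'fold-or-call': P(aggressive) = 0.2·0.7500 / (0.2·0.7500 + 0.6·0.2500) ≈ 0.5000
After 'fold-or-call': P(aggressive) = 0.2·0.5000 / (0.2·0.5000 + 0.6·0.5000) ≈ 0.2500
After 'fold-or-call': P(aggressive) = 0.2·0.2500 / (0.2·0.2500 + 0.6·0.7500) ≈ 0.1000
After 'raise': P(aggressive) = 0.8·0.1000 / (0.8·0.1000 + 0.4·0.9000) ≈ 0.1818

0.182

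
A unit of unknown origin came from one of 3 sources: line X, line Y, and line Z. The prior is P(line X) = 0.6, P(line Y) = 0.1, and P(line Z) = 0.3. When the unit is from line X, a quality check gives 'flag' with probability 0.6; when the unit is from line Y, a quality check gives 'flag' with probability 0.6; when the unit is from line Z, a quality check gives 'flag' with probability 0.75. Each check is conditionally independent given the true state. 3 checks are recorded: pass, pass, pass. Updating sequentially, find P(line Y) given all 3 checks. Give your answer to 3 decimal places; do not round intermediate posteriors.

After 'pass': normaliser = 0.4·0.6000 + 0.4·0.1000 + 0.25·0.3000; P(line X) ≈ 0.6761, P(line Y) ≈ 0.1127, P(line Z) ≈ 0.2113
After 'pass': normaliser = 0.4·0.6761 + 0.4·0.1127 + 0.25·0.2113; P(line X) ≈ 0.7342, P(line Y) ≈ 0.1224, P(line Z) ≈ 0.1434
After 'pass': normaliser = 0.4·0.7342 + 0.4·0.1224 + 0.25·0.1434; P(line X) ≈ 0.7760, P(line Y) ≈ 0.1293, P(line Z) ≈ 0.0947

0.129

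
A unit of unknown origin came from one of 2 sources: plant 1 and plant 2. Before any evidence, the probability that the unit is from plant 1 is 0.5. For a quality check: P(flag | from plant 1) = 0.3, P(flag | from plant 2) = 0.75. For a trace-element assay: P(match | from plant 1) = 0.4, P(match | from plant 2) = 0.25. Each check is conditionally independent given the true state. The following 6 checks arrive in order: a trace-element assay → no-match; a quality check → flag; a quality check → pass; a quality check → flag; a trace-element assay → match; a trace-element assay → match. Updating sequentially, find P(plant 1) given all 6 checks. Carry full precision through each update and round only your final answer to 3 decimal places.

0.478

After a trace-element assay='no-match': P(plant 1) = 0.6·0.5000 / (0.6·0.5000 + 0.75·0.5000) ≈ 0.4444
After a quality check='flag': P(plant 1) = 0.3·0.4444 / (0.3·0.4444 + 0.75·0.5556) ≈ 0.2424
After a quality check='pass': P(plant 1) = 0.7·0.2424 / (0.7·0.2424 + 0.25·0.7576) ≈ 0.4726
After a quality check='flag': P(plant 1) = 0.3·0.4726 / (0.3·0.4726 + 0.75·0.5274) ≈ 0.2638
After a trace-element assay='match': P(plant 1) = 0.4·0.2638 / (0.4·0.2638 + 0.25·0.7362) ≈ 0.3644
After a trace-element assay='match': P(plant 1) = 0.4·0.3644 / (0.4·0.3644 + 0.25·0.6356) ≈ 0.4785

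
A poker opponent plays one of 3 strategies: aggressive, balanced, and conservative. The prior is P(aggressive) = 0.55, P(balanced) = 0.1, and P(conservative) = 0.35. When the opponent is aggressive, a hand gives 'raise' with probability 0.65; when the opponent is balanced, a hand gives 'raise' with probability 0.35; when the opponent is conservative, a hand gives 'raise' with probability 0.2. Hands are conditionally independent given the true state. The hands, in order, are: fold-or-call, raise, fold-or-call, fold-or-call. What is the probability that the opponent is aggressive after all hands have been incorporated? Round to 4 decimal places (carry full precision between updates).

After 'fold-or-call': normaliser = 0.35·0.5500 + 0.65·0.1000 + 0.8·0.3500; P(aggressive) ≈ 0.3581, P(balanced) ≈ 0.1209, P(conservative) ≈ 0.5209
After 'raise': normaliser = 0.65·0.3581 + 0.35·0.1209 + 0.2·0.5209; P(aggressive) ≈ 0.6137, P(balanced) ≈ 0.1116, P(conservative) ≈ 0.2747
After 'fold-or-call': normaliser = 0.35·0.6137 + 0.65·0.1116 + 0.8·0.2747; P(aggressive) ≈ 0.4236, P(balanced) ≈ 0.1430, P(conservative) ≈ 0.4333
After 'fold-or-call': normaliser = 0.35·0.4236 + 0.65·0.1430 + 0.8·0.4333; P(aggressive) ≈ 0.2522, P(balanced) ≈ 0.1581, P(conservative) ≈ 0.5897

0.2522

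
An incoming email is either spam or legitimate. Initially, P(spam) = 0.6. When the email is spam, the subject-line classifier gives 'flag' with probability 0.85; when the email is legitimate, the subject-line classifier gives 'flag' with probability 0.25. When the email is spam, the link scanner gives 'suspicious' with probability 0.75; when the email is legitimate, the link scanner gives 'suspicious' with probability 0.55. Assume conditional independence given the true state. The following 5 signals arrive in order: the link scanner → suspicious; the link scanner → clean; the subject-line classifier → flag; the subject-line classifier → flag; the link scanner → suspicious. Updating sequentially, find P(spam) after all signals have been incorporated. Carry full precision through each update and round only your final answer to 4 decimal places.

0.9471

After the link scanner='suspicious': P(spam) = 0.75·0.6000 / (0.75·0.6000 + 0.55·0.4000) ≈ 0.6716
After the link scanner='clean': P(spam) = 0.25·0.6716 / (0.25·0.6716 + 0.45·0.3284) ≈ 0.5319
After the subject-line classifier='flag': P(spam) = 0.85·0.5319 / (0.85·0.5319 + 0.25·0.4681) ≈ 0.7944
After the subject-line classifier='flag': P(spam) = 0.85·0.7944 / (0.85·0.7944 + 0.25·0.2056) ≈ 0.9293
After the link scanner='suspicious': P(spam) = 0.75·0.9293 / (0.75·0.9293 + 0.55·0.0707) ≈ 0.9471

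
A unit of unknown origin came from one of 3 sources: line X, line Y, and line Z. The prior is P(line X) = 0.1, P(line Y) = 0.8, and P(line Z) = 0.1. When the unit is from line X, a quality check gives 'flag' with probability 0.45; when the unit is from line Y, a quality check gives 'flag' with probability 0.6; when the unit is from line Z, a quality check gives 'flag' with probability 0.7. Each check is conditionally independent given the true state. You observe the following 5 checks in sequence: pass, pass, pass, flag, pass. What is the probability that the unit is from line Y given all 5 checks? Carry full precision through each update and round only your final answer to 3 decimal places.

0.724

After 'pass': normaliser = 0.55·0.1000 + 0.4·0.8000 + 0.3·0.1000; P(line X) ≈ 0.1358, P(line Y) ≈ 0.7901, P(line Z) ≈ 0.0741
After 'pass': normaliser = 0.55·0.1358 + 0.4·0.7901 + 0.3·0.0741; P(line X) ≈ 0.1809, P(line Y) ≈ 0.7653, P(line Z) ≈ 0.0538
After 'pass': normaliser = 0.55·0.1809 + 0.4·0.7653 + 0.3·0.0538; P(line X) ≈ 0.2359, P(line Y) ≈ 0.7259, P(line Z) ≈ 0.0383
After 'flag': normaliser = 0.45·0.2359 + 0.6·0.7259 + 0.7·0.0383; P(line X) ≈ 0.1867, P(line Y) ≈ 0.7661, P(line Z) ≈ 0.0471
After 'pass': normaliser = 0.55·0.1867 + 0.4·0.7661 + 0.3·0.0471; P(line X) ≈ 0.2426, P(line Y) ≈ 0.7240, P(line Z) ≈ 0.0334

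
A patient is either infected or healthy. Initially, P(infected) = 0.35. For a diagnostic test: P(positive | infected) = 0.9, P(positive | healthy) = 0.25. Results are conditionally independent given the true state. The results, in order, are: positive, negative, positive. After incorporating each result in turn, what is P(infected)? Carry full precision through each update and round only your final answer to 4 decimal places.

After 'positive': P(infected) = 0.9·0.3500 / (0.9·0.3500 + 0.25·0.6500) ≈ 0.6597
After 'negative': P(infected) = 0.1·0.6597 / (0.1·0.6597 + 0.75·0.3403) ≈ 0.2054
After 'positive': P(infected) = 0.9·0.2054 / (0.9·0.2054 + 0.25·0.7946) ≈ 0.4820

0.4820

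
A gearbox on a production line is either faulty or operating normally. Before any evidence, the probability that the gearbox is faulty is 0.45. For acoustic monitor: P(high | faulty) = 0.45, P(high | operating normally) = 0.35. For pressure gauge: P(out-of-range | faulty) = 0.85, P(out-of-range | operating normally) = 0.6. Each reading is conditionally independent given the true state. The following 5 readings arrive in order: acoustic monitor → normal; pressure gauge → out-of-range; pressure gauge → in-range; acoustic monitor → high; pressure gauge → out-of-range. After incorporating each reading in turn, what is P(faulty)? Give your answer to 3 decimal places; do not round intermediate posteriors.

0.401

After acoustic monitor='normal': P(faulty) = 0.55·0.4500 / (0.55·0.4500 + 0.65·0.5500) ≈ 0.4091
After pressure gauge='out-of-range': P(faulty) = 0.85·0.4091 / (0.85·0.4091 + 0.6·0.5909) ≈ 0.4951
After pressure gauge='in-range': P(faulty) = 0.15·0.4951 / (0.15·0.4951 + 0.4·0.5049) ≈ 0.2689
After acoustic monitor='high': P(faulty) = 0.45·0.2689 / (0.45·0.2689 + 0.35·0.7311) ≈ 0.3211
After pressure gauge='out-of-range': P(faulty) = 0.85·0.3211 / (0.85·0.3211 + 0.6·0.6789) ≈ 0.4012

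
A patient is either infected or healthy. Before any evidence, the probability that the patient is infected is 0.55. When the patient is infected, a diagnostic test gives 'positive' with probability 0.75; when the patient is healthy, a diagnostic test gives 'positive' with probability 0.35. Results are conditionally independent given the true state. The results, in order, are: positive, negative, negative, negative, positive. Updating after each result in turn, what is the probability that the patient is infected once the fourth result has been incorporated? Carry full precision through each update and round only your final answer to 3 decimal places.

0.130

After 'positive': P(infected) = 0.75·0.5500 / (0.75·0.5500 + 0.35·0.4500) ≈ 0.7237
After 'negative': P(infected) = 0.25·0.7237 / (0.25·0.7237 + 0.65·0.2763) ≈ 0.5018
After 'negative': P(infected) = 0.25·0.5018 / (0.25·0.5018 + 0.65·0.4982) ≈ 0.2792
After 'negative': P(infected) = 0.25·0.2792 / (0.25·0.2792 + 0.65·0.7208) ≈ 0.1297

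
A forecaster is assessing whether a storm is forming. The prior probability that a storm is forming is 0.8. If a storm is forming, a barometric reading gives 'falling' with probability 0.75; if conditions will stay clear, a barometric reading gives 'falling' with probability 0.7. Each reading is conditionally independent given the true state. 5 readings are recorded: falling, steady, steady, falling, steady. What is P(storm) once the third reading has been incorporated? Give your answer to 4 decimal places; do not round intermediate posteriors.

After 'falling': P(storm) = 0.75·0.8000 / (0.75·0.8000 + 0.7·0.2000) ≈ 0.8108
After 'steady': P(storm) = 0.25·0.8108 / (0.25·0.8108 + 0.3·0.1892) ≈ 0.7812
After 'steady': P(storm) = 0.25·0.7812 / (0.25·0.7812 + 0.3·0.2188) ≈ 0.7485

0.7485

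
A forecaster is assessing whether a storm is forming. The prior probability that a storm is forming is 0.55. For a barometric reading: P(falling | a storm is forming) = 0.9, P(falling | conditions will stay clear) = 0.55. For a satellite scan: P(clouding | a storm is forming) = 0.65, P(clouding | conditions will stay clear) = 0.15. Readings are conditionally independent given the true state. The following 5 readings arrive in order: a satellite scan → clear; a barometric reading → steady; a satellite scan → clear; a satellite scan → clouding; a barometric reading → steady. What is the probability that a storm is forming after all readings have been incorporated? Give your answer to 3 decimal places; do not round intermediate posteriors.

0.042

After a satellite scan='clear': P(storm) = 0.35·0.5500 / (0.35·0.5500 + 0.85·0.4500) ≈ 0.3348
After a barometric reading='steady': P(storm) = 0.1·0.3348 / (0.1·0.3348 + 0.45·0.6652) ≈ 0.1006
After a satellite scan='clear': P(storm) = 0.35·0.1006 / (0.35·0.1006 + 0.85·0.8994) ≈ 0.0440
After a satellite scan='clouding': P(storm) = 0.65·0.0440 / (0.65·0.0440 + 0.15·0.9560) ≈ 0.1664
After a barometric reading='steady': P(storm) = 0.1·0.1664 / (0.1·0.1664 + 0.45·0.8336) ≈ 0.0425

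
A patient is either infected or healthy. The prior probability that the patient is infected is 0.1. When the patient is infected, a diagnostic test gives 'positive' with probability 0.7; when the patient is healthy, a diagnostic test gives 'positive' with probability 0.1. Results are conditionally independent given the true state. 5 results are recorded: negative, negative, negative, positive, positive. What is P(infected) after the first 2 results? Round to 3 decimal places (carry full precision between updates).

After 'negative': P(infected) = 0.3·0.1000 / (0.3·0.1000 + 0.9·0.9000) ≈ 0.0357
After 'negative': P(infected) = 0.3·0.0357 / (0.3·0.0357 + 0.9·0.9643) ≈ 0.0122

0.012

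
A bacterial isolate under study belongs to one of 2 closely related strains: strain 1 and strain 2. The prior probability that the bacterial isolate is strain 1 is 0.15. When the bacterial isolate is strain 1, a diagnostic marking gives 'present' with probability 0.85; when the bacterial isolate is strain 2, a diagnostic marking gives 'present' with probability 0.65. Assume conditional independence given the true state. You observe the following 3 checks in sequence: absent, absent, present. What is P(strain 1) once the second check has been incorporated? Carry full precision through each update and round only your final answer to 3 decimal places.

Each posterior becomes the prior for the next update.
After 'absent': P(strain 1) = 0.15·0.1500 / (0.15·0.1500 + 0.35·0.8500) ≈ 0.0703
After 'absent': P(strain 1) = 0.15·0.0703 / (0.15·0.0703 + 0.35·0.9297) ≈ 0.0314

0.031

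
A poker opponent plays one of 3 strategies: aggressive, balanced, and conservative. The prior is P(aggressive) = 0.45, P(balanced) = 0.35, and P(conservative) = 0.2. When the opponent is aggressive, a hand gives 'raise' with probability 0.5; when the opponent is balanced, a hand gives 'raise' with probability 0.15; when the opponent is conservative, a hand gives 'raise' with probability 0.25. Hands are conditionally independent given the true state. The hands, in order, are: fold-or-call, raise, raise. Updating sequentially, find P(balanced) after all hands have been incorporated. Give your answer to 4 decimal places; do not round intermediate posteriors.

Apply Bayes' rule sequentially, carrying P(balanced) forward.
After 'fold-or-call': normaliser = 0.5·0.4500 + 0.85·0.3500 + 0.75·0.2000; P(aggressive) ≈ 0.3346, P(balanced) ≈ 0.4424, P(conservative) ≈ 0.2230
After 'raise': normaliser = 0.5·0.3346 + 0.15·0.4424 + 0.25·0.2230; P(aggressive) ≈ 0.5780, P(balanced) ≈ 0.2293, P(conservative) ≈ 0.1927
After 'raise': normaliser = 0.5·0.5780 + 0.15·0.2293 + 0.25·0.1927; P(aggressive) ≈ 0.7778, P(balanced) ≈ 0.0926, P(conservative) ≈ 0.1296

0.0926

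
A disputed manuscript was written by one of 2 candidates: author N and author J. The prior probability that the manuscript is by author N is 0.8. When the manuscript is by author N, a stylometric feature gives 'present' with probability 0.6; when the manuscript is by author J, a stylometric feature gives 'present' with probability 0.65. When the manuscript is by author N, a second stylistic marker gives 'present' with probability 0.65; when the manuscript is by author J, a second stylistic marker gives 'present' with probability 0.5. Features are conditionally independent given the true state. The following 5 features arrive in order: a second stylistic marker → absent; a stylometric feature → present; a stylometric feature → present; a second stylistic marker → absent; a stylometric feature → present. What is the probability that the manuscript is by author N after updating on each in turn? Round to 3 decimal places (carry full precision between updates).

0.607

Each posterior becomes the prior for the next update.
After a second stylistic marker='absent': P(author N) = 0.35·0.8000 / (0.35·0.8000 + 0.5·0.2000) ≈ 0.7368
After a stylometric feature='present': P(author N) = 0.6·0.7368 / (0.6·0.7368 + 0.65·0.2632) ≈ 0.7210
After a stylometric feature='present': P(author N) = 0.6·0.7210 / (0.6·0.7210 + 0.65·0.2790) ≈ 0.7046
After a second stylistic marker='absent': P(author N) = 0.35·0.7046 / (0.35·0.7046 + 0.5·0.2954) ≈ 0.6255
After a stylometric feature='present': P(author N) = 0.6·0.6255 / (0.6·0.6255 + 0.65·0.3745) ≈ 0.6065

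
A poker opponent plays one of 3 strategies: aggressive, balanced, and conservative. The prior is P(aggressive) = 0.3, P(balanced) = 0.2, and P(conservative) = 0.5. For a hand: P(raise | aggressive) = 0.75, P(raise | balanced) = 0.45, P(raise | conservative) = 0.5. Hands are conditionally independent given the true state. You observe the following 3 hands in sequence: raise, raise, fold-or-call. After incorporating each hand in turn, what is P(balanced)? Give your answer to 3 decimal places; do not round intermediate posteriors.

Apply Bayes' rule sequentially, carrying P(balanced) forward.
After 'raise': normaliser = 0.75·0.3000 + 0.45·0.2000 + 0.5·0.5000; P(aggressive) ≈ 0.3982, P(balanced) ≈ 0.1593, P(conservative) ≈ 0.4425
After 'raise': normaliser = 0.75·0.3982 + 0.45·0.1593 + 0.5·0.4425; P(aggressive) ≈ 0.5049, P(balanced) ≈ 0.1212, P(conservative) ≈ 0.3740
After 'fold-or-call': normaliser = 0.25·0.5049 + 0.55·0.1212 + 0.5·0.3740; P(aggressive) ≈ 0.3323, P(balanced) ≈ 0.1754, P(conservative) ≈ 0.4923

0.175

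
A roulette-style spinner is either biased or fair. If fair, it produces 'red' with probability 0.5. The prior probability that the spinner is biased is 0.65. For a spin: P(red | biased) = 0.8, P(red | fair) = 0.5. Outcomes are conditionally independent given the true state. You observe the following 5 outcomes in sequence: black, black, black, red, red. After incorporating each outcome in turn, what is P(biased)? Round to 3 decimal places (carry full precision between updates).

After 'black': P(biased) = 0.2·0.6500 / (0.2·0.6500 + 0.5·0.3500) ≈ 0.4262
After 'black': P(biased) = 0.2·0.4262 / (0.2·0.4262 + 0.5·0.5738) ≈ 0.2291
After 'black': P(biased) = 0.2·0.2291 / (0.2·0.2291 + 0.5·0.7709) ≈ 0.1062
After 'red': P(biased) = 0.8·0.1062 / (0.8·0.1062 + 0.5·0.8938) ≈ 0.1598
After 'red': P(biased) = 0.8·0.1598 / (0.8·0.1598 + 0.5·0.8402) ≈ 0.2333

0.233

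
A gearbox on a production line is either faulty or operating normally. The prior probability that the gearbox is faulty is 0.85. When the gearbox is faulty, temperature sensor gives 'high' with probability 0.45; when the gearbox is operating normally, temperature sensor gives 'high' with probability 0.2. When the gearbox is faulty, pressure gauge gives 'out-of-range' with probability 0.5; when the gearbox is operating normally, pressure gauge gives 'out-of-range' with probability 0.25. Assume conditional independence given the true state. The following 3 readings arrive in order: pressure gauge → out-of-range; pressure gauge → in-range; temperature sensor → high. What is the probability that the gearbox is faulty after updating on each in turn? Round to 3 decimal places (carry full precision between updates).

After pressure gauge='out-of-range': P(faulty) = 0.5·0.8500 / (0.5·0.8500 + 0.25·0.1500) ≈ 0.9189
After pressure gauge='in-range': P(faulty) = 0.5·0.9189 / (0.5·0.9189 + 0.75·0.0811) ≈ 0.8831
After temperature sensor='high': P(faulty) = 0.45·0.8831 / (0.45·0.8831 + 0.2·0.1169) ≈ 0.9444

0.944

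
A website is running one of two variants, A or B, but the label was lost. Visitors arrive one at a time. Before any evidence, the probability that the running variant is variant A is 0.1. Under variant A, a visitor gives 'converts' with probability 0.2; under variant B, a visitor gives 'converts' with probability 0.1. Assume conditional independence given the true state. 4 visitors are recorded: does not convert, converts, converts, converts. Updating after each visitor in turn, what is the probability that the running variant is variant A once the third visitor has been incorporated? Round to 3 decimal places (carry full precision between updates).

0.283

After 'does not convert': P(A) = 0.8·0.1000 / (0.8·0.1000 + 0.9·0.9000) ≈ 0.0899
After 'converts': P(A) = 0.2·0.0899 / (0.2·0.0899 + 0.1·0.9101) ≈ 0.1649
After 'converts': P(A) = 0.2·0.1649 / (0.2·0.1649 + 0.1·0.8351) ≈ 0.2832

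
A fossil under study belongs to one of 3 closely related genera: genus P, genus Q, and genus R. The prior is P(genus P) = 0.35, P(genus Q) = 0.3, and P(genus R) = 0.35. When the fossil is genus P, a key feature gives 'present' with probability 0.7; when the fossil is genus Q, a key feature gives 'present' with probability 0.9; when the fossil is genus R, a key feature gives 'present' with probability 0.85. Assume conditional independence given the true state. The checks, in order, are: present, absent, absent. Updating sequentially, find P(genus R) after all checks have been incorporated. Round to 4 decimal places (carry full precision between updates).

Apply Bayes' rule sequentially, carrying P(genus R) forward.
After 'present': normaliser = 0.7·0.3500 + 0.9·0.3000 + 0.85·0.3500; P(genus P) ≈ 0.3015, P(genus Q) ≈ 0.3323, P(genus R) ≈ 0.3662
After 'absent': normaliser = 0.3·0.3015 + 0.1·0.3323 + 0.15·0.3662; P(genus P) ≈ 0.5065, P(genus Q) ≈ 0.1860, P(genus R) ≈ 0.3075
After 'absent': normaliser = 0.3·0.5065 + 0.1·0.1860 + 0.15·0.3075; P(genus P) ≈ 0.7013, P(genus Q) ≈ 0.0859, P(genus R) ≈ 0.2129

0.2129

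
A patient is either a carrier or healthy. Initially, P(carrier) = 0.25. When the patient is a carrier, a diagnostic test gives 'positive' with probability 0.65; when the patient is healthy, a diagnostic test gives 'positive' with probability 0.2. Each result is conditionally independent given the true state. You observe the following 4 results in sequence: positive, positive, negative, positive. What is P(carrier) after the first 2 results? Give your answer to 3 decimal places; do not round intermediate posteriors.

0.779

After 'positive': P(carrier) = 0.65·0.2500 / (0.65·0.2500 + 0.2·0.7500) ≈ 0.5200
After 'positive': P(carrier) = 0.65·0.5200 / (0.65·0.5200 + 0.2·0.4800) ≈ 0.7788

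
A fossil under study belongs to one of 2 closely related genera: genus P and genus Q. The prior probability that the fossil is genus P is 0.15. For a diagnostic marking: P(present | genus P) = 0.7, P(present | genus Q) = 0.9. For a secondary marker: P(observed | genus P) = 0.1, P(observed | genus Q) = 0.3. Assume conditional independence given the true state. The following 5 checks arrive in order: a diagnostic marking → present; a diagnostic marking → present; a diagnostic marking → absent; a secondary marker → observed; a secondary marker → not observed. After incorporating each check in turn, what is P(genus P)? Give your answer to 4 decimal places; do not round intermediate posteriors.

Apply Bayes' rule sequentially, carrying P(genus P) forward.
After a diagnostic marking='present': P(genus P) = 0.7·0.1500 / (0.7·0.1500 + 0.9·0.8500) ≈ 0.1207
After a diagnostic marking='present': P(genus P) = 0.7·0.1207 / (0.7·0.1207 + 0.9·0.8793) ≈ 0.0965
After a diagnostic marking='absent': P(genus P) = 0.3·0.0965 / (0.3·0.0965 + 0.1·0.9035) ≈ 0.2426
After a secondary marker='observed': P(genus P) = 0.1·0.2426 / (0.1·0.2426 + 0.3·0.7574) ≈ 0.0965
After a secondary marker='not observed': P(genus P) = 0.9·0.0965 / (0.9·0.0965 + 0.7·0.9035) ≈ 0.1207

0.1207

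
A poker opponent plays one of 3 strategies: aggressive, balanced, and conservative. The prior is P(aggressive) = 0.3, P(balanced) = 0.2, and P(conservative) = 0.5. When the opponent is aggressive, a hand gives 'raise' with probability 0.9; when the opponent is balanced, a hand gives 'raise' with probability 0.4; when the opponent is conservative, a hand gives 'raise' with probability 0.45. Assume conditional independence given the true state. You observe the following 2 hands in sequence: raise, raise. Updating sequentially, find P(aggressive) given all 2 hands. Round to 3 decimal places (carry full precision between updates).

After 'raise': normaliser = 0.9·0.3000 + 0.4·0.2000 + 0.45·0.5000; P(aggressive) ≈ 0.4696, P(balanced) ≈ 0.1391, P(conservative) ≈ 0.3913
After 'raise': normaliser = 0.9·0.4696 + 0.4·0.1391 + 0.45·0.3913; P(aggressive) ≈ 0.6458, P(balanced) ≈ 0.0850, P(conservative) ≈ 0.2691

0.646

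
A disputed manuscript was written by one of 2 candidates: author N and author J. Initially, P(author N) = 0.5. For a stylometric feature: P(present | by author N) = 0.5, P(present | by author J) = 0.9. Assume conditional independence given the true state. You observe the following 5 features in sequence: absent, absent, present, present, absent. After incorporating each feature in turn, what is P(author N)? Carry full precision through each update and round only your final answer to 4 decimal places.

After 'absent': P(author N) = 0.5·0.5000 / (0.5·0.5000 + 0.1·0.5000) ≈ 0.8333
After 'absent': P(author N) = 0.5·0.8333 / (0.5·0.8333 + 0.1·0.1667) ≈ 0.9615
After 'present': P(author N) = 0.5·0.9615 / (0.5·0.9615 + 0.9·0.0385) ≈ 0.9328
After 'present': P(author N) = 0.5·0.9328 / (0.5·0.9328 + 0.9·0.0672) ≈ 0.8853
After 'absent': P(author N) = 0.5·0.8853 / (0.5·0.8853 + 0.1·0.1147) ≈ 0.9747

0.9747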